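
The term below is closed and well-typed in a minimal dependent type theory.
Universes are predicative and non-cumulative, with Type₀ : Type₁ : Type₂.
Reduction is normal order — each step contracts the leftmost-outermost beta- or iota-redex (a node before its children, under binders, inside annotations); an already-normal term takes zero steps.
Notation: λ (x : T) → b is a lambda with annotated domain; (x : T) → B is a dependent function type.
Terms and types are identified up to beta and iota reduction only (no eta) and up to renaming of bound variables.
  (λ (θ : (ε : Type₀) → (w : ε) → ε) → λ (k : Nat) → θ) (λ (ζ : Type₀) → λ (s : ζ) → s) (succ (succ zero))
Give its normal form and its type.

resulting normal form:
  λ (θ : Type₀) → λ (ε : θ) → ε
type:
  (θ : Type₀) → (ε : θ) → θ


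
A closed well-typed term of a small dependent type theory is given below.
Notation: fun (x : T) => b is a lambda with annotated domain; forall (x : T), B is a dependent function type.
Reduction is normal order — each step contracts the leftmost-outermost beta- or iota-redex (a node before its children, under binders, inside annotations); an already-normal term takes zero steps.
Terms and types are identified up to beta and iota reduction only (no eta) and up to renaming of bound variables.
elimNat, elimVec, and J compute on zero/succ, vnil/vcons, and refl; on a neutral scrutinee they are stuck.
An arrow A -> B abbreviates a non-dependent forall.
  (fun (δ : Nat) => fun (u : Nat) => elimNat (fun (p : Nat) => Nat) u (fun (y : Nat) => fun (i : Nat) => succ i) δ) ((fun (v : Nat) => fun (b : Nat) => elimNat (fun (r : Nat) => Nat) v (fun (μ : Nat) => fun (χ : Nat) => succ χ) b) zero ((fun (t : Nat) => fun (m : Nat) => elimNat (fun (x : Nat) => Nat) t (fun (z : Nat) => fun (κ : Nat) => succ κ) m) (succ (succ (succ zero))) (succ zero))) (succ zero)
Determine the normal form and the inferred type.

reduced normal form:
  succ (succ (succ (succ (succ zero))))
inferred type:
  Nat
observation: the term reaches its normal form after 36 normal-order steps.


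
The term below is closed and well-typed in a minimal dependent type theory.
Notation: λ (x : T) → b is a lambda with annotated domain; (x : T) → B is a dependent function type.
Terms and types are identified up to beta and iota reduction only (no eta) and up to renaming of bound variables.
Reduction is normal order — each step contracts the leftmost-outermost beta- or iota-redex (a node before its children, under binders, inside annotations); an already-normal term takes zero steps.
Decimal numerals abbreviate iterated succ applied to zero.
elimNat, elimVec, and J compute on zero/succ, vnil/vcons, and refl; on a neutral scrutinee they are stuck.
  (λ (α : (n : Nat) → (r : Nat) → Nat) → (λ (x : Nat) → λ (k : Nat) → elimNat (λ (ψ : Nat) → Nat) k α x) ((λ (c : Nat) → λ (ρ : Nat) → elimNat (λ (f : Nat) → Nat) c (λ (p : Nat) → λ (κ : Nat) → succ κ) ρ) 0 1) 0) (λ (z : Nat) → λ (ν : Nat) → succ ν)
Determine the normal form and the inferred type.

normal form:
  1
type:
  Nat
observation: 13 normal-order steps separate the term from its normal form.


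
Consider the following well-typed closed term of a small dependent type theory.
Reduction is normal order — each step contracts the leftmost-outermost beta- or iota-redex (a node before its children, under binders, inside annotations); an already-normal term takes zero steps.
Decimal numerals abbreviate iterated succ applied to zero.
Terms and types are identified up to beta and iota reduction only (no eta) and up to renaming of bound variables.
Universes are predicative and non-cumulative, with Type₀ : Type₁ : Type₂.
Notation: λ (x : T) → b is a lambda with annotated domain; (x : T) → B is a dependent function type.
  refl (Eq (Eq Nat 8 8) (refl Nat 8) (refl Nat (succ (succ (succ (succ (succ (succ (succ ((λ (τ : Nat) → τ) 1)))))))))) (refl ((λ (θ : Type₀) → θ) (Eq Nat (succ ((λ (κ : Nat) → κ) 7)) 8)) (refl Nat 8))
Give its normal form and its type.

normal form:
  refl (Eq (Eq Nat 8 8) (refl Nat 8) (refl Nat 8)) (refl (Eq Nat 8 8) (refl Nat 8))
the term's type:
  Eq (Eq (Eq Nat 8 8) (refl Nat 8) (refl Nat 8)) (refl (Eq Nat 8 8) (refl Nat 8)) (refl (Eq Nat 8 8) (refl Nat 8))


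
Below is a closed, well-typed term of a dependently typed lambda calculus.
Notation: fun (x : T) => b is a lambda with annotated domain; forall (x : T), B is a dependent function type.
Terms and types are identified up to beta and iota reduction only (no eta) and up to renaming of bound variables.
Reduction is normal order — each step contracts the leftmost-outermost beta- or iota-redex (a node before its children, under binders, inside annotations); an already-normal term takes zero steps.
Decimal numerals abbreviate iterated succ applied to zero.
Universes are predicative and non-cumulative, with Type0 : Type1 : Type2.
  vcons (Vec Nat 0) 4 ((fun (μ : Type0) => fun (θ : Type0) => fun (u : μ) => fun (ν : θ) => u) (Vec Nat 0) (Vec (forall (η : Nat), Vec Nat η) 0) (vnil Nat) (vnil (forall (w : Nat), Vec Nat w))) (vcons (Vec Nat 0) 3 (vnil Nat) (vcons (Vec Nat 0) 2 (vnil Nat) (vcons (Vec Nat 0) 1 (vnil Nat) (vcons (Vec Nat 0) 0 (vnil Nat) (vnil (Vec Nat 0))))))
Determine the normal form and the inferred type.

normal form:
  vcons (Vec Nat 0) 4 (vnil Nat) (vcons (Vec Nat 0) 3 (vnil Nat) (vcons (Vec Nat 0) 2 (vnil Nat) (vcons (Vec Nat 0) 1 (vnil Nat) (vcons (Vec Nat 0) 0 (vnil Nat) (vnil (Vec Nat 0))))))
the term's type:
  Vec (Vec Nat 0) 5
observation: 4 normal-order steps separate the term from its normal form.


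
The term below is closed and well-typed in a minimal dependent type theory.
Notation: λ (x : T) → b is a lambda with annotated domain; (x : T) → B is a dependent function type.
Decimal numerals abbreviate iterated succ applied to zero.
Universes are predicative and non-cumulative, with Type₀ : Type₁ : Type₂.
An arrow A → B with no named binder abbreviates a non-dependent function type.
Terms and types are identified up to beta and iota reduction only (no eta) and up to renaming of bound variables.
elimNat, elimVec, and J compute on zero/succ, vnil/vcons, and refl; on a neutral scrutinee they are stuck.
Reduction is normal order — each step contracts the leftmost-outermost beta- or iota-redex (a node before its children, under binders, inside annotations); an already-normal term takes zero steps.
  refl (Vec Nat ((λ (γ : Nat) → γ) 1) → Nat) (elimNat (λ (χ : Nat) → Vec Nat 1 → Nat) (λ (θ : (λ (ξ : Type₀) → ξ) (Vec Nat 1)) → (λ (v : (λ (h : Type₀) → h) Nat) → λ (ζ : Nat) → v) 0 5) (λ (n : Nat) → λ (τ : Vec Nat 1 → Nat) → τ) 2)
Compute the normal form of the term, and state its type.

normal form:
  refl (Vec Nat 1 → Nat) (λ (γ : Vec Nat 1) → 0)
inferred type:
  Eq (Vec Nat 1 → Nat) (λ (γ : Vec Nat 1) → 0) (λ (χ : Vec Nat 1) → 0)
observation: reduction starts at a beta-redex, and 11 normal-order steps reach the normal form.


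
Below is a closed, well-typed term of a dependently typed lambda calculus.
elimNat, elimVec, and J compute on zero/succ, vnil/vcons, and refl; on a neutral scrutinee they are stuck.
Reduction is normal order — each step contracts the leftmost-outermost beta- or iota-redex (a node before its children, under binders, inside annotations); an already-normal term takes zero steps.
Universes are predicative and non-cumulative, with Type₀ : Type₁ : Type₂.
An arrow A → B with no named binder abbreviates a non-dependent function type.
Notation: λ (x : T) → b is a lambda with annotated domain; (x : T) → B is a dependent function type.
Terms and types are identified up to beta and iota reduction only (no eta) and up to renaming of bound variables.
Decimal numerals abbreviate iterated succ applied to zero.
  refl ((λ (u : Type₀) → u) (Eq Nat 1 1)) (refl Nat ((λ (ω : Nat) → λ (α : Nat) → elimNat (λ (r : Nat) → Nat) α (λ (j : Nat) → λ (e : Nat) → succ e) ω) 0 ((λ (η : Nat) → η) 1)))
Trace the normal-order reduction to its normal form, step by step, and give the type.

normal-order reduction sequence:
  refl ((λ (u : Type₀) → u) (Eq Nat 1 1)) (refl Nat ((λ (ω : Nat) → λ (α : Nat) → elimNat (λ (r : Nat) → Nat) α (λ (j : Nat) → λ (e : Nat) → succ e) ω) 0 ((λ (η : Nat) → η) 1)))
  ~> refl (Eq Nat 1 1) (refl Nat ((λ (u : Nat) → λ (ω : Nat) → elimNat (λ (α : Nat) → Nat) ω (λ (r : Nat) → λ (j : Nat) → succ j) u) 0 ((λ (e : Nat) → e) 1)))
  ~> refl (Eq Nat 1 1) (refl Nat ((λ (u : Nat) → elimNat (λ (ω : Nat) → Nat) u (λ (α : Nat) → λ (r : Nat) → succ r) 0) ((λ (j : Nat) → j) 1)))
  ~> refl (Eq Nat 1 1) (refl Nat (elimNat (λ (u : Nat) → Nat) ((λ (ω : Nat) → ω) 1) (λ (α : Nat) → λ (r : Nat) → succ r) 0))
  ~> refl (Eq Nat 1 1) (refl Nat ((λ (u : Nat) → u) 1))
  ~> refl (Eq Nat 1 1) (refl Nat 1)
inferred type:
  Eq (Eq Nat 1 1) (refl Nat 1) (refl Nat 1)


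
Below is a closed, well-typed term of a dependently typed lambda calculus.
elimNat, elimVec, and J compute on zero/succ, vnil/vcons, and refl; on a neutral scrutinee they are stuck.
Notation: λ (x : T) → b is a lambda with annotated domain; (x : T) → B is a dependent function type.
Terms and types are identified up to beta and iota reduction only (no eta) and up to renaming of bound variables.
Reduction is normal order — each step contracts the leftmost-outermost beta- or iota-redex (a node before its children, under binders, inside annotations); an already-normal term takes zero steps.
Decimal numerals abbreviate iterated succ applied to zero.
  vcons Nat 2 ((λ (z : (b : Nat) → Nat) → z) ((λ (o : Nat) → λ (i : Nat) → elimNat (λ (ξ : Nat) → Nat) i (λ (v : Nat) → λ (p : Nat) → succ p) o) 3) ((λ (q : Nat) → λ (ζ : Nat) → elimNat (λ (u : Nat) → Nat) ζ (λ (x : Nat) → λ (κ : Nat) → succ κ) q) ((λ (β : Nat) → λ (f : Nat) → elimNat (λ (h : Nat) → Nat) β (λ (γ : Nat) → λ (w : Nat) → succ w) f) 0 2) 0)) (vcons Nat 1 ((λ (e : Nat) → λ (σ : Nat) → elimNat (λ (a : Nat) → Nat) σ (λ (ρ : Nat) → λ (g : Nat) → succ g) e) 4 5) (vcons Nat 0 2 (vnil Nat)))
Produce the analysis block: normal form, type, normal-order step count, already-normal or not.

reduced normal form:
  vcons Nat 2 5 (vcons Nat 1 9 (vcons Nat 0 2 (vnil Nat)))
inferred type:
  Vec Nat 3
normal-order step count: 46
already normal: no
first contracted redex: a beta-redex


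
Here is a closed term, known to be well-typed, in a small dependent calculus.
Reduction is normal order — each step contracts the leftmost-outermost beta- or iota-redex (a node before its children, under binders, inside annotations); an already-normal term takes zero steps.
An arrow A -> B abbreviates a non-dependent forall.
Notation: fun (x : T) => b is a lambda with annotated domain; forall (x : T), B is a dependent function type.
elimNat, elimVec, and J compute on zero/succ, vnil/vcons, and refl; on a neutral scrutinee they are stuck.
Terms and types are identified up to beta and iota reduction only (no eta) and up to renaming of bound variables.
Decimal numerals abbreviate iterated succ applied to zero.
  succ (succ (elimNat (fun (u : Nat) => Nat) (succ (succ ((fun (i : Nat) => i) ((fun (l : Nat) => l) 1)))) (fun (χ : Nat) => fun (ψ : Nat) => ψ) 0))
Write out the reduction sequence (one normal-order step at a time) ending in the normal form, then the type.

reduction (normal order):
  succ (succ (elimNat (fun (u : Nat) => Nat) (succ (succ ((fun (i : Nat) => i) ((fun (l : Nat) => l) 1)))) (fun (χ : Nat) => fun (ψ : Nat) => ψ) 0))
  ~> succ (succ (succ (succ ((fun (u : Nat) => u) ((fun (i : Nat) => i) 1)))))
  ~> succ (succ (succ (succ ((fun (u : Nat) => u) 1))))
  ~> 5
the term's type:
  Nat


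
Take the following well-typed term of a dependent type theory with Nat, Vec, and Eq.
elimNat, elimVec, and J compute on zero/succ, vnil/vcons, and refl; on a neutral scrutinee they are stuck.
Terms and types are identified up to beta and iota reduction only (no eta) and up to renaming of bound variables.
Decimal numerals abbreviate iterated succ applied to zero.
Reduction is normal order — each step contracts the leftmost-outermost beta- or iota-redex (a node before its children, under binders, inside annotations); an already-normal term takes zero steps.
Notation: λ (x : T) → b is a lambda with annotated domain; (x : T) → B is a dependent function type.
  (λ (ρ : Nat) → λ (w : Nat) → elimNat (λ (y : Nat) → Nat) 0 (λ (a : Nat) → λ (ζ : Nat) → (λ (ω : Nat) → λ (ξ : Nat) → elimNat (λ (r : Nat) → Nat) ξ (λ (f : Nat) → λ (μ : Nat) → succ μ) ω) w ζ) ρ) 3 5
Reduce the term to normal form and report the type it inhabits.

resulting normal form:
  15
inferred type:
  Nat


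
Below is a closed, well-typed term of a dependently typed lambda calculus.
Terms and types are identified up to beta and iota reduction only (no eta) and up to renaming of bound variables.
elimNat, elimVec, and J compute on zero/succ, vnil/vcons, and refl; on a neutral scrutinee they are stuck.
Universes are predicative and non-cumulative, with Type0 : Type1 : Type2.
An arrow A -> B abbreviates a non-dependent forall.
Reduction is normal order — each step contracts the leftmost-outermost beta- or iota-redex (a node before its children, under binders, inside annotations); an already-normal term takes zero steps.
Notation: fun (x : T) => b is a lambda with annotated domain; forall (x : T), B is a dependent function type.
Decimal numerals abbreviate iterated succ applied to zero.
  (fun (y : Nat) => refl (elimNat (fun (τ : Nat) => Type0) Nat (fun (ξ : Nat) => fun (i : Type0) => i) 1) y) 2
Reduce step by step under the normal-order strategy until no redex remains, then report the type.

reduction (normal order):
  (fun (y : Nat) => refl (elimNat (fun (τ : Nat) => Type0) Nat (fun (ξ : Nat) => fun (i : Type0) => i) 1) y) 2
  ~> refl (elimNat (fun (y : Nat) => Type0) Nat (fun (τ : Nat) => fun (ξ : Type0) => ξ) 1) 2
  ~> refl ((fun (y : Nat) => fun (τ : Type0) => τ) 0 (elimNat (fun (ξ : Nat) => Type0) Nat (fun (i : Nat) => fun (x : Type0) => x) 0)) 2
  ~> refl ((fun (y : Type0) => y) (elimNat (fun (τ : Nat) => Type0) Nat (fun (ξ : Nat) => fun (i : Type0) => i) 0)) 2
  ~> refl (elimNat (fun (y : Nat) => Type0) Nat (fun (τ : Nat) => fun (ξ : Type0) => ξ) 0) 2
  ~> refl Nat 2
type:
  Eq Nat 2 2


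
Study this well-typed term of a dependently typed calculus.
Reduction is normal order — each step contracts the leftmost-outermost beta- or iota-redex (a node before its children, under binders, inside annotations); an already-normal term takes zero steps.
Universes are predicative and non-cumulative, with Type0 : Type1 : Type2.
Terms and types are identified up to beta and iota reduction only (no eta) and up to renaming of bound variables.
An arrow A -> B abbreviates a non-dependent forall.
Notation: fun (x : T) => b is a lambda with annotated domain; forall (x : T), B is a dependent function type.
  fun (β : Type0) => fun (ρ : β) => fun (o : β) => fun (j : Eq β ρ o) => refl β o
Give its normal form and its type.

reduced normal form:
  fun (β : Type0) => fun (ρ : β) => fun (o : β) => fun (j : Eq β ρ o) => refl β o
the term's type:
  forall (β : Type0), forall (ρ : β), forall (o : β), Eq β ρ o -> Eq β o o
observation: no redex remains anywhere in the term; it is its own normal form.


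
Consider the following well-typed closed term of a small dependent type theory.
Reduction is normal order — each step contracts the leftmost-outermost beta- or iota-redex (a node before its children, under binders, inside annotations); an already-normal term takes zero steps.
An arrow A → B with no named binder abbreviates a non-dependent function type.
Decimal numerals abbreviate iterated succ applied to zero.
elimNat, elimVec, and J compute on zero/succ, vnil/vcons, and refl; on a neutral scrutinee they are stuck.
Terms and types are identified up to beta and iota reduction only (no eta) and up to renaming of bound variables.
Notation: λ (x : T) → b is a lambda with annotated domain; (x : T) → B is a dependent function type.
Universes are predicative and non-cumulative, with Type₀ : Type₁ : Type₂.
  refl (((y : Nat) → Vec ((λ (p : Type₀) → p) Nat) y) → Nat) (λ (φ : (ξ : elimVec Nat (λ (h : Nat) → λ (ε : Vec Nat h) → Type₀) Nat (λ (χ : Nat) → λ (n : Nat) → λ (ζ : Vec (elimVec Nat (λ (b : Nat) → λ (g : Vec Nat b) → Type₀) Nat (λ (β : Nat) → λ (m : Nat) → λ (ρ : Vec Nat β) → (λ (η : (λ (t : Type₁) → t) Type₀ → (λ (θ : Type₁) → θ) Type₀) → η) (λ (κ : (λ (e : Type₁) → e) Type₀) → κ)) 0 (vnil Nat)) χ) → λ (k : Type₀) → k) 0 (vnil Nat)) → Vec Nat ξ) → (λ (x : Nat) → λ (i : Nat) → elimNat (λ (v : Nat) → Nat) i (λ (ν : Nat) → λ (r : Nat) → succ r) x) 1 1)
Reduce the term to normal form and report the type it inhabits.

normal form:
  refl (((y : Nat) → Vec Nat y) → Nat) (λ (p : (φ : Nat) → Vec Nat φ) → 2)
the term's type:
  Eq (((y : Nat) → Vec Nat y) → Nat) (λ (p : (φ : Nat) → Vec Nat φ) → 2) (λ (ξ : (h : Nat) → Vec Nat h) → 2)
observation: the term reaches its normal form after 8 normal-order steps.


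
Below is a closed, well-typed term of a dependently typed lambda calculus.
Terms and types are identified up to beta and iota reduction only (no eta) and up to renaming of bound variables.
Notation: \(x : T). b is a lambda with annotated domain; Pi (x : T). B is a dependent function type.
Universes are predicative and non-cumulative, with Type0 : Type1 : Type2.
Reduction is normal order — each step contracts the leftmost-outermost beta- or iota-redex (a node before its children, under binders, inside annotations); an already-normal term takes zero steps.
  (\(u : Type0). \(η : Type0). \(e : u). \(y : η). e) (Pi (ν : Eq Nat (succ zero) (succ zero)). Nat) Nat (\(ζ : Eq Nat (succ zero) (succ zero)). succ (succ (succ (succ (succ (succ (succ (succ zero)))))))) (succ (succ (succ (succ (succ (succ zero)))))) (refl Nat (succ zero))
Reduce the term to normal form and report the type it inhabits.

reduced normal form:
  succ (succ (succ (succ (succ (succ (succ (succ zero)))))))
the term's type:
  Nat
observation: 5 normal-order steps separate the term from its normal form.


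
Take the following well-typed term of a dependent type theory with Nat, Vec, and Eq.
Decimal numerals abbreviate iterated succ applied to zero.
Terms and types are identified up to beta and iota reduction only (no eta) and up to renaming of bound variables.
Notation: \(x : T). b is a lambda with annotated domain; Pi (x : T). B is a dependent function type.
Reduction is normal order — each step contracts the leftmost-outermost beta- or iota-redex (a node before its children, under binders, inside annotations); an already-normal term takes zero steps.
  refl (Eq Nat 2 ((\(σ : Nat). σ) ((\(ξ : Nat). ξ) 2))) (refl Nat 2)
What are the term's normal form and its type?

resulting normal form:
  refl (Eq Nat 2 2) (refl Nat 2)
the term's type:
  Eq (Eq Nat 2 2) (refl Nat 2) (refl Nat 2)
observation: 2 normal-order steps normalize the term, beginning with a beta-redex.


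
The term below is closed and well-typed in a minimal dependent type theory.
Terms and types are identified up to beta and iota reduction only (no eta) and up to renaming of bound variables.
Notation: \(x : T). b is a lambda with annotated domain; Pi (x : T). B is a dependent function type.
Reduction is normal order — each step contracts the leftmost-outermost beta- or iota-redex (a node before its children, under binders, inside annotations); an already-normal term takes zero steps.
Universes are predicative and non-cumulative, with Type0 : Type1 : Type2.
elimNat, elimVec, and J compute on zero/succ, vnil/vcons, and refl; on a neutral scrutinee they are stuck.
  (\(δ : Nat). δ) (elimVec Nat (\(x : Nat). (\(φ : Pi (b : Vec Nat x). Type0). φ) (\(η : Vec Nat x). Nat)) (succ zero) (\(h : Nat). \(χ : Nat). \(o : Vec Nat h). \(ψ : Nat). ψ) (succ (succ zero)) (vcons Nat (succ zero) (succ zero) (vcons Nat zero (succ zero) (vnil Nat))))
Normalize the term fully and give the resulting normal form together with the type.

reduced normal form:
  succ zero
the term's type:
  Nat


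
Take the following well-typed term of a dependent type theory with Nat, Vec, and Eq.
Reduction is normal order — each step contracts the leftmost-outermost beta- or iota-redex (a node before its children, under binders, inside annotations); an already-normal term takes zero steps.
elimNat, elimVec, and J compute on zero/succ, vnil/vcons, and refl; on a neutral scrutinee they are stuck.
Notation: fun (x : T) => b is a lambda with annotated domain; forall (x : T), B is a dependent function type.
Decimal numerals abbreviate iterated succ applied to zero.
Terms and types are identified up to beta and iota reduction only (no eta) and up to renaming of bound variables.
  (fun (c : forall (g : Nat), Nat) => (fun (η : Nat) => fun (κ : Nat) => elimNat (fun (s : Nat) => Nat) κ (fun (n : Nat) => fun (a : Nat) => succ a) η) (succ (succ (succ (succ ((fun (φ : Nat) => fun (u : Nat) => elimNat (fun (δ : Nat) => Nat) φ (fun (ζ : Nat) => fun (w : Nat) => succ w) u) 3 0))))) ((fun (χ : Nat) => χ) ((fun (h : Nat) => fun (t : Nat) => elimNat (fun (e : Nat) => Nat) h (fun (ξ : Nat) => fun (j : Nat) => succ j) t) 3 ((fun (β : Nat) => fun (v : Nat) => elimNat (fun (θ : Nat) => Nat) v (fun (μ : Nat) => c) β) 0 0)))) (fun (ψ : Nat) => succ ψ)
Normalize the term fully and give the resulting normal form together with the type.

resulting normal form:
  10
the term's type:
  Nat


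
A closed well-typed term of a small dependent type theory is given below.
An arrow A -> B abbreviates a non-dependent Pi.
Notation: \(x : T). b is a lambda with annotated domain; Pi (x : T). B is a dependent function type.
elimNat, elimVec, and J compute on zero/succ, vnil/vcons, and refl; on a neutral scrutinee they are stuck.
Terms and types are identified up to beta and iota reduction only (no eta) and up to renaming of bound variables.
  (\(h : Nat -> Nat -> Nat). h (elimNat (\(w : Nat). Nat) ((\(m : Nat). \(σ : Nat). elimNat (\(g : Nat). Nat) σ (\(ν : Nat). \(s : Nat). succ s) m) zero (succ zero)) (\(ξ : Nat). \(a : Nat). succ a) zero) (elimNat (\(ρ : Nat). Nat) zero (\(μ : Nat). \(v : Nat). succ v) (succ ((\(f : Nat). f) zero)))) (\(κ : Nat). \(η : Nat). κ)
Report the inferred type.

the term's type:
  Nat


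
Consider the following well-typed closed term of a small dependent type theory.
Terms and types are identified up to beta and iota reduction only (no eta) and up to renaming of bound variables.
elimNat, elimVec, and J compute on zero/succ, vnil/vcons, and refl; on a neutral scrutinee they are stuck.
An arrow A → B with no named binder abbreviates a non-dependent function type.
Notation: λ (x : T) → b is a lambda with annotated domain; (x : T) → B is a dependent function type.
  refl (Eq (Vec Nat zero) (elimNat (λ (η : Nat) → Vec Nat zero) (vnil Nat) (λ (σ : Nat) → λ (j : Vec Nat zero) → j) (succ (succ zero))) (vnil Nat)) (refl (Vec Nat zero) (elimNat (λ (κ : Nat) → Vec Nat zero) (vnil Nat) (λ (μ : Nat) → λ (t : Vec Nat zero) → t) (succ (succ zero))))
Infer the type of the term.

inferred type:
  Eq (Eq (Vec Nat zero) (vnil Nat) (vnil Nat)) (refl (Vec Nat zero) (vnil Nat)) (refl (Vec Nat zero) (vnil Nat))


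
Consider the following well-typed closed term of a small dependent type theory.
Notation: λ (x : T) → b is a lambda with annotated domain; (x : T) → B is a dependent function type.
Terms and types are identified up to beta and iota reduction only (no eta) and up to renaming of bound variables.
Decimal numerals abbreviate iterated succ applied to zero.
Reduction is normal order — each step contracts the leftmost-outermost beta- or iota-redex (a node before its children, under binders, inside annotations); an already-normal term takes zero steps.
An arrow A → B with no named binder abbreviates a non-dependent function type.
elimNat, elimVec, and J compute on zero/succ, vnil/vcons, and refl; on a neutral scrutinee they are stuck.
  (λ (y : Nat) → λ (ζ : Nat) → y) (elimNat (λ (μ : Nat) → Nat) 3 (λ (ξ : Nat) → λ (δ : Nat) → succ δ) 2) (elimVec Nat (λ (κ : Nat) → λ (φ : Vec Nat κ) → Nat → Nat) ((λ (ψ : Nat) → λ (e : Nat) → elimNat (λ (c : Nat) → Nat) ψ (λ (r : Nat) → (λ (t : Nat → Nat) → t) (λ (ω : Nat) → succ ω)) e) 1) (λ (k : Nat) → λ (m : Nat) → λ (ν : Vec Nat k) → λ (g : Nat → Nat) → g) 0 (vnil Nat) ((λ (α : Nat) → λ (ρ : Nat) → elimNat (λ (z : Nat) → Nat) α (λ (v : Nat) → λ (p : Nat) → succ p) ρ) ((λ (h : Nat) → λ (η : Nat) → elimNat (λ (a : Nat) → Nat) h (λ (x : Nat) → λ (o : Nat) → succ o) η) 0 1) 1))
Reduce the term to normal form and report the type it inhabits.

reduced normal form:
  5
the term's type:
  Nat


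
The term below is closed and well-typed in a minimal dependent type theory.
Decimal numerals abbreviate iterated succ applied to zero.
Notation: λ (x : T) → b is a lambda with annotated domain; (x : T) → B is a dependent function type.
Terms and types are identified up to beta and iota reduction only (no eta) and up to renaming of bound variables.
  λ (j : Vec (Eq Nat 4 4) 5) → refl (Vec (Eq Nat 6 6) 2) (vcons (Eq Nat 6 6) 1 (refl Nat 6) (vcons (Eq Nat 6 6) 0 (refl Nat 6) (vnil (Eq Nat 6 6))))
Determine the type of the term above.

the term's type:
  (j : Vec (Eq Nat 4 4) 5) → Eq (Vec (Eq Nat 6 6) 2) (vcons (Eq Nat 6 6) 1 (refl Nat 6) (vcons (Eq Nat 6 6) 0 (refl Nat 6) (vnil (Eq Nat 6 6)))) (vcons (Eq Nat 6 6) 1 (refl Nat 6) (vcons (Eq Nat 6 6) 0 (refl Nat 6) (vnil (Eq Nat 6 6))))


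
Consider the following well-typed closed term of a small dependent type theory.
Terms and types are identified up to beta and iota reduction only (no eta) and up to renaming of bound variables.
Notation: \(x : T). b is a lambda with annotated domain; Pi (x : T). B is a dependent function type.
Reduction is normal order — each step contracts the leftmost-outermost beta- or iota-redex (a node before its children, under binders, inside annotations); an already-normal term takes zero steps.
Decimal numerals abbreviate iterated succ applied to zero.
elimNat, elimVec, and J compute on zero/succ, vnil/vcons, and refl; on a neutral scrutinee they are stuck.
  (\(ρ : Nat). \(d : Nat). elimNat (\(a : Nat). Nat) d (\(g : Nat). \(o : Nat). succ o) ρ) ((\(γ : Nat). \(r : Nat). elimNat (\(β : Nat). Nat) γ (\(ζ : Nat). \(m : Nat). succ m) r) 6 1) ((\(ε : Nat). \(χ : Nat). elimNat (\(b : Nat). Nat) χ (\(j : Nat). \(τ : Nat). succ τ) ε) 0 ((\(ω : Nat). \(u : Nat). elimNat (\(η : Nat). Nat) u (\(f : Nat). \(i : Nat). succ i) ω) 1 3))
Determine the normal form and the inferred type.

reduced normal form:
  11
inferred type:
  Nat


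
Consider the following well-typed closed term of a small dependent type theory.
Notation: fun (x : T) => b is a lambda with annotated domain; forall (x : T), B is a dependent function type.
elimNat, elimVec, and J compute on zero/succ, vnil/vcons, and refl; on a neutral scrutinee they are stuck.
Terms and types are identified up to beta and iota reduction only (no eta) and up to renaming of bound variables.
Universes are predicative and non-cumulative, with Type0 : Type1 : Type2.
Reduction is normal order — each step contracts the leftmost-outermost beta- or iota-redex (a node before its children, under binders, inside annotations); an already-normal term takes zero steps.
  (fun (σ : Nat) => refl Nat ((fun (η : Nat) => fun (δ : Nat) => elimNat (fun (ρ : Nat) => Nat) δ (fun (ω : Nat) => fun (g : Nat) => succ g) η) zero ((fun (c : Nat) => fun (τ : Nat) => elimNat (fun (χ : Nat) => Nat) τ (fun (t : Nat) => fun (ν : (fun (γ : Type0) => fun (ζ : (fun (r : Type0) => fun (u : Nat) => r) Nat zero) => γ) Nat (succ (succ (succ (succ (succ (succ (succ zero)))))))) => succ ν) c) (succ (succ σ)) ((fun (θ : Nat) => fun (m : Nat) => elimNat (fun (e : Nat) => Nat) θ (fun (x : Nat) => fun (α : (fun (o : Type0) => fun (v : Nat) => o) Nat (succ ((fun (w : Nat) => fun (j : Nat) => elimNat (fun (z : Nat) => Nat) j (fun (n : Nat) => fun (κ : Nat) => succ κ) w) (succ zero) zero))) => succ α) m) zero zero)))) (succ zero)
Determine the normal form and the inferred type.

reduced normal form:
  refl Nat (succ (succ (succ zero)))
the term's type:
  Eq Nat (succ (succ (succ zero))) (succ (succ (succ zero)))
observation: the leftmost-outermost redex is a beta-redex, and normalization takes 19 steps.


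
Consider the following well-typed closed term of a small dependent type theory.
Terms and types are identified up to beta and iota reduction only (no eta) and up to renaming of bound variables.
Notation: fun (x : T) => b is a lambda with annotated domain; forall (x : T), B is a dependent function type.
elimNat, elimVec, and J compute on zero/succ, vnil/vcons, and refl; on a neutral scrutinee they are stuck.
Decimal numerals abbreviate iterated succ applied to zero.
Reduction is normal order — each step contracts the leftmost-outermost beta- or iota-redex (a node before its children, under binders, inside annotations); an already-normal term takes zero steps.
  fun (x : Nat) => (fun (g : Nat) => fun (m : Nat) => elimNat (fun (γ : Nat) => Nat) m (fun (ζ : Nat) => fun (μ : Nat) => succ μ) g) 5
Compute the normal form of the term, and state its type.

reduced normal form:
  fun (x : Nat) => fun (g : Nat) => succ (succ (succ (succ (succ g))))
inferred type:
  forall (x : Nat), forall (g : Nat), Nat


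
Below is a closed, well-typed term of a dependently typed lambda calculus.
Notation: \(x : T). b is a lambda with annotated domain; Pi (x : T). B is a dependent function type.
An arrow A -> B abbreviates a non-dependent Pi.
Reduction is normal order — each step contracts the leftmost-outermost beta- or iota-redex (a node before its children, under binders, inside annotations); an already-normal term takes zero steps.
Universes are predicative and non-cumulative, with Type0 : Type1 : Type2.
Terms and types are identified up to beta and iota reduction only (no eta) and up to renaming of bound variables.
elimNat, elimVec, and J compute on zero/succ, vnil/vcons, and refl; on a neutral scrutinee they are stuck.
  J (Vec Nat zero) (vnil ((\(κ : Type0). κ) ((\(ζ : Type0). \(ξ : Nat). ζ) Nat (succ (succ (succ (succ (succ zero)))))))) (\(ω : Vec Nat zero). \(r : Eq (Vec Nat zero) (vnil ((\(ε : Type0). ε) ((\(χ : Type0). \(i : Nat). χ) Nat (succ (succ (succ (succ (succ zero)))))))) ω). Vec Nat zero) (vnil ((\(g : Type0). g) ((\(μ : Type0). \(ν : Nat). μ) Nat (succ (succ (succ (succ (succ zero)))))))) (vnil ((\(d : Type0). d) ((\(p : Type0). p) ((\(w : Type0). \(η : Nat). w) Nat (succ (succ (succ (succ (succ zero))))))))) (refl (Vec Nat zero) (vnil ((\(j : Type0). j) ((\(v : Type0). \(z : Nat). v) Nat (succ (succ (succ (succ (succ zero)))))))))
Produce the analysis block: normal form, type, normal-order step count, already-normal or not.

resulting normal form:
  vnil Nat
inferred type:
  Vec Nat zero
reduction steps (normal order): 4
already normal: no
first contracted redex: a J iota-redex


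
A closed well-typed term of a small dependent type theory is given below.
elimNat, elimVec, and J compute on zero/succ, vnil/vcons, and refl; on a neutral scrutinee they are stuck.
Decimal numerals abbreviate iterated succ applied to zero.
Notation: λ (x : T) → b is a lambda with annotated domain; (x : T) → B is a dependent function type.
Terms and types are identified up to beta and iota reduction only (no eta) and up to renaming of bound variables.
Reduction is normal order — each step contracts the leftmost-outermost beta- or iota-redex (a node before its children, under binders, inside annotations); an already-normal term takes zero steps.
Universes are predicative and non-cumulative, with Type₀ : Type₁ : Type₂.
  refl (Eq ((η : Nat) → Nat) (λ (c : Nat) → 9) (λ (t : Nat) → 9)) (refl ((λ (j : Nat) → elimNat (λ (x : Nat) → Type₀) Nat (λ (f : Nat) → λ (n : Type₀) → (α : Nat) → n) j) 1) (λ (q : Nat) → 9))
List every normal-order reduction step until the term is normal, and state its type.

reduction (normal order):
  refl (Eq ((η : Nat) → Nat) (λ (c : Nat) → 9) (λ (t : Nat) → 9)) (refl ((λ (j : Nat) → elimNat (λ (x : Nat) → Type₀) Nat (λ (f : Nat) → λ (n : Type₀) → (α : Nat) → n) j) 1) (λ (q : Nat) → 9))
  ~> refl (Eq ((η : Nat) → Nat) (λ (c : Nat) → 9) (λ (t : Nat) → 9)) (refl (elimNat (λ (j : Nat) → Type₀) Nat (λ (x : Nat) → λ (f : Type₀) → (n : Nat) → f) 1) (λ (α : Nat) → 9))
  ~> refl (Eq ((η : Nat) → Nat) (λ (c : Nat) → 9) (λ (t : Nat) → 9)) (refl ((λ (j : Nat) → λ (x : Type₀) → (f : Nat) → x) 0 (elimNat (λ (n : Nat) → Type₀) Nat (λ (α : Nat) → λ (q : Type₀) → (ξ : Nat) → q) 0)) (λ (γ : Nat) → 9))
  ~> refl (Eq ((η : Nat) → Nat) (λ (c : Nat) → 9) (λ (t : Nat) → 9)) (refl ((λ (j : Type₀) → (x : Nat) → j) (elimNat (λ (f : Nat) → Type₀) Nat (λ (n : Nat) → λ (α : Type₀) → (q : Nat) → α) 0)) (λ (ξ : Nat) → 9))
  ~> refl (Eq ((η : Nat) → Nat) (λ (c : Nat) → 9) (λ (t : Nat) → 9)) (refl ((j : Nat) → elimNat (λ (x : Nat) → Type₀) Nat (λ (f : Nat) → λ (n : Type₀) → (α : Nat) → n) 0) (λ (q : Nat) → 9))
  ~> refl (Eq ((η : Nat) → Nat) (λ (c : Nat) → 9) (λ (t : Nat) → 9)) (refl ((j : Nat) → Nat) (λ (x : Nat) → 9))
inferred type:
  Eq (Eq ((η : Nat) → Nat) (λ (c : Nat) → 9) (λ (t : Nat) → 9)) (refl ((j : Nat) → Nat) (λ (x : Nat) → 9)) (refl ((f : Nat) → Nat) (λ (n : Nat) → 9))


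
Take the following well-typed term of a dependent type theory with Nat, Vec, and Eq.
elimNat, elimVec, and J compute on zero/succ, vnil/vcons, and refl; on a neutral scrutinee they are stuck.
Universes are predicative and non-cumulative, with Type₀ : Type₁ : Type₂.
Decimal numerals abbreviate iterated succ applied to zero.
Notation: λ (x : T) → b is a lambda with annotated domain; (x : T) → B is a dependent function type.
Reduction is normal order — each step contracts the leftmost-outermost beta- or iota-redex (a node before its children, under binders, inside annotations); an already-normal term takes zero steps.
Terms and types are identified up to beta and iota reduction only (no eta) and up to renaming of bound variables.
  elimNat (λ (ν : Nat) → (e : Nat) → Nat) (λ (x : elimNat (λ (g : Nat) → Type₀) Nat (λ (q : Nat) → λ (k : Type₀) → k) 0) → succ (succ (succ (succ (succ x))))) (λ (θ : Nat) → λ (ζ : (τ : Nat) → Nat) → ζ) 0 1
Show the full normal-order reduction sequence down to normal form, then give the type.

normal-order reduction:
  elimNat (λ (ν : Nat) → (e : Nat) → Nat) (λ (x : elimNat (λ (g : Nat) → Type₀) Nat (λ (q : Nat) → λ (k : Type₀) → k) 0) → succ (succ (succ (succ (succ x))))) (λ (θ : Nat) → λ (ζ : (τ : Nat) → Nat) → ζ) 0 1
  ~> (λ (ν : elimNat (λ (e : Nat) → Type₀) Nat (λ (x : Nat) → λ (g : Type₀) → g) 0) → succ (succ (succ (succ (succ ν))))) 1
  ~> 6
the term's type:
  Nat


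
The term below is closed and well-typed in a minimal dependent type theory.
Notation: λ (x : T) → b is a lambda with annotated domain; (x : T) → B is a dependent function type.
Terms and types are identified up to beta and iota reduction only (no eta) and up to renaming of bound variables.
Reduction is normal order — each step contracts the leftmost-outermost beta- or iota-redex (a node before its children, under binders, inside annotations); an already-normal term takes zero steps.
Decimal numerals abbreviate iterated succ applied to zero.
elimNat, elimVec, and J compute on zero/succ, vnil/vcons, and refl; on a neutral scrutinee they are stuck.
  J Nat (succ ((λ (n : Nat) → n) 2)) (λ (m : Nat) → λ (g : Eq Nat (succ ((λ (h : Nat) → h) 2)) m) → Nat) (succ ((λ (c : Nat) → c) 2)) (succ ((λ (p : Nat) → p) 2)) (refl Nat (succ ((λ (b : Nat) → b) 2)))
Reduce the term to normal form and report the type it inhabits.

resulting normal form:
  3
the term's type:
  Nat
observation: the first redex contracted is a J iota-redex; the normal form is reached in 2 normal-order steps.


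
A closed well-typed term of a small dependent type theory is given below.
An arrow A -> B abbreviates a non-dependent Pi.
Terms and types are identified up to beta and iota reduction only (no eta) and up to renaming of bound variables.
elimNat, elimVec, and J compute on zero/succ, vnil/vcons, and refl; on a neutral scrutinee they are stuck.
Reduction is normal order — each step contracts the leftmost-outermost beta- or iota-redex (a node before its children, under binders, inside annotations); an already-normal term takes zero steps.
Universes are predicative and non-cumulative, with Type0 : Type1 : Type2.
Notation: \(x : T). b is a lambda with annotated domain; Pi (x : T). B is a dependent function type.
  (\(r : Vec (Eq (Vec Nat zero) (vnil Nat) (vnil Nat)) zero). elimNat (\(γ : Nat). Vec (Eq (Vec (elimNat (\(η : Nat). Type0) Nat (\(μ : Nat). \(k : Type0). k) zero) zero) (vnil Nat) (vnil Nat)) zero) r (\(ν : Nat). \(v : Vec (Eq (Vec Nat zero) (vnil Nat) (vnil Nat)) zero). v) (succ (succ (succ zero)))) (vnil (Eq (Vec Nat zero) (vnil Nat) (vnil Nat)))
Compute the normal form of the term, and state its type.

resulting normal form:
  vnil (Eq (Vec Nat zero) (vnil Nat) (vnil Nat))
type:
  Vec (Eq (Vec Nat zero) (vnil Nat) (vnil Nat)) zero
observation: the leftmost-outermost redex is a beta-redex, and normalization takes 11 steps.


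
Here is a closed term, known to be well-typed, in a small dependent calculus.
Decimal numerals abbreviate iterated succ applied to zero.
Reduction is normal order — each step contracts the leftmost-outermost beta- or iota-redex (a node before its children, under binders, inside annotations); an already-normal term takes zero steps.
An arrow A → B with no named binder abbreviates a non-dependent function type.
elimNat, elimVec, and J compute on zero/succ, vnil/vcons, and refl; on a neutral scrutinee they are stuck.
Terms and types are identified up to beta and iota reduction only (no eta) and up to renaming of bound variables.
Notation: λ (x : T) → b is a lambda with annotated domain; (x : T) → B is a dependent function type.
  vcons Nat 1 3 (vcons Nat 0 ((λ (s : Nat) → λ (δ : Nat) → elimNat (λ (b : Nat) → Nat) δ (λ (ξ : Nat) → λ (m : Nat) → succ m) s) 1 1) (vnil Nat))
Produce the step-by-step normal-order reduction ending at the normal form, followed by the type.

normal-order reduction sequence:
  vcons Nat 1 3 (vcons Nat 0 ((λ (s : Nat) → λ (δ : Nat) → elimNat (λ (b : Nat) → Nat) δ (λ (ξ : Nat) → λ (m : Nat) → succ m) s) 1 1) (vnil Nat))
  ~> vcons Nat 1 3 (vcons Nat 0 ((λ (s : Nat) → elimNat (λ (δ : Nat) → Nat) s (λ (b : Nat) → λ (ξ : Nat) → succ ξ) 1) 1) (vnil Nat))
  ~> vcons Nat 1 3 (vcons Nat 0 (elimNat (λ (s : Nat) → Nat) 1 (λ (δ : Nat) → λ (b : Nat) → succ b) 1) (vnil Nat))
  ~> vcons Nat 1 3 (vcons Nat 0 ((λ (s : Nat) → λ (δ : Nat) → succ δ) 0 (elimNat (λ (b : Nat) → Nat) 1 (λ (ξ : Nat) → λ (m : Nat) → succ m) 0)) (vnil Nat))
  ~> vcons Nat 1 3 (vcons Nat 0 ((λ (s : Nat) → succ s) (elimNat (λ (δ : Nat) → Nat) 1 (λ (b : Nat) → λ (ξ : Nat) → succ ξ) 0)) (vnil Nat))
  ~> vcons Nat 1 3 (vcons Nat 0 (succ (elimNat (λ (s : Nat) → Nat) 1 (λ (δ : Nat) → λ (b : Nat) → succ b) 0)) (vnil Nat))
  ~> vcons Nat 1 3 (vcons Nat 0 2 (vnil Nat))
type:
  Vec Nat 2


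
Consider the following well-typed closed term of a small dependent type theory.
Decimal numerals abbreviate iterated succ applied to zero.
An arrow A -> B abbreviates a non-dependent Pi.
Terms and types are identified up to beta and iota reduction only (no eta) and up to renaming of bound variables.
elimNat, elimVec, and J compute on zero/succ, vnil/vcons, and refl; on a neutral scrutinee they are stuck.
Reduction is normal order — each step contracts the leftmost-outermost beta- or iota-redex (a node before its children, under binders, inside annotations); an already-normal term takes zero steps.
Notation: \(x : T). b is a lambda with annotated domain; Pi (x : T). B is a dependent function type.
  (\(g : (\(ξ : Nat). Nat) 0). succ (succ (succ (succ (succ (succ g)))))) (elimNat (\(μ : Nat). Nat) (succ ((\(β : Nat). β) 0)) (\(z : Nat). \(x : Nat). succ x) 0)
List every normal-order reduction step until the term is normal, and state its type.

normal-order reduction sequence:
  (\(g : (\(ξ : Nat). Nat) 0). succ (succ (succ (succ (succ (succ g)))))) (elimNat (\(μ : Nat). Nat) (succ ((\(β : Nat). β) 0)) (\(z : Nat). \(x : Nat). succ x) 0)
  ~> succ (succ (succ (succ (succ (succ (elimNat (\(g : Nat). Nat) (succ ((\(ξ : Nat). ξ) 0)) (\(μ : Nat). \(β : Nat). succ β) 0))))))
  ~> succ (succ (succ (succ (succ (succ (succ ((\(g : Nat). g) 0)))))))
  ~> 7
inferred type:
  Nat
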